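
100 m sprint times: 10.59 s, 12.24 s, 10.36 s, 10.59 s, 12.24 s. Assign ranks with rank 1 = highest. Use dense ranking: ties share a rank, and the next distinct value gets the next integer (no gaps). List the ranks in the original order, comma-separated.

Sorted (descending): 12.24, 12.24, 10.59, 10.59, 10.36
The 2 values of 12.24 share dense rank 1.
The 2 values of 10.59 share dense rank 2.
Remaining distinct values take the next consecutive integers.

2, 1, 3, 2, 1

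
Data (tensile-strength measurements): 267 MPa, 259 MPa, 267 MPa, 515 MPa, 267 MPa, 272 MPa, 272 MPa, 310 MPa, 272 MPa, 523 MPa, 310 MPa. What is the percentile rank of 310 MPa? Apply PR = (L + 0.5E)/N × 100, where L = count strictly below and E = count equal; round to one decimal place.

N = 11.
Strictly below 310: 7. Equal to 310: 2.
PR = (7 + 0.5·2)/11 × 100 = 72.7

72.7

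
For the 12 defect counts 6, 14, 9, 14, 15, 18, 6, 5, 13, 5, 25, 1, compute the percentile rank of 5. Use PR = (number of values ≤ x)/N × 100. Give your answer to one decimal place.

25.0

N = 12.
Strictly below 5: 1. Equal to 5: 2.
PR = 3/12 × 100 = 25.0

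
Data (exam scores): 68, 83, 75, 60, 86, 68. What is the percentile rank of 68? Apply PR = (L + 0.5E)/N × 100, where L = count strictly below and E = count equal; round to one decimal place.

N = 6.
Strictly below 68: 1. Equal to 68: 2.
PR = (1 + 0.5·2)/6 × 100 = 33.3

33.3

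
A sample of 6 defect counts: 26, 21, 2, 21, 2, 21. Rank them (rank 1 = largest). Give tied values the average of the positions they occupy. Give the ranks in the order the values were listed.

1, 3, 5.5, 3, 5.5, 3

Sorted (descending): 26, 21, 21, 21, 2, 2
The 3 values of 21 occupy positions 2–4 → average rank 3.
The 2 values of 2 occupy positions 5–6 → average rank (5+6)/2 = 5.5.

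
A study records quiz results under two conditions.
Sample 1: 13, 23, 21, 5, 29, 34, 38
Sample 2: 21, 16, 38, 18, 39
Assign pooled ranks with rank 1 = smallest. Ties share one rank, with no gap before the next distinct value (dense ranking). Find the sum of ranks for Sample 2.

31

Sorted (ascending): 5, 13, 16, 18, 21, 21, 23, 29, 34, 38, 38, 39
The 2 values of 21 share dense rank 5.
The 2 values of 38 share dense rank 9.
Remaining distinct values take the next consecutive integers.
Sample 2 values → pooled ranks: 21→5, 16→3, 38→9, 18→4, 39→10
Rank sum = 5 + 3 + 9 + 4 + 10 = 31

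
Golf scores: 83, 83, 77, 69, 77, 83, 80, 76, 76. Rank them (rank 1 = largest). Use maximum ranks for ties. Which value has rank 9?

Sorted (descending): 83, 83, 83, 80, 77, 77, 76, 76, 69
The 3 values of 83 occupy positions 1–3 → each gets rank 3.
The 2 values of 77 occupy positions 5–6 → each gets rank 6.
The 2 values of 76 occupy positions 7–8 → each gets rank 8.
Rank 9 → value 69.

69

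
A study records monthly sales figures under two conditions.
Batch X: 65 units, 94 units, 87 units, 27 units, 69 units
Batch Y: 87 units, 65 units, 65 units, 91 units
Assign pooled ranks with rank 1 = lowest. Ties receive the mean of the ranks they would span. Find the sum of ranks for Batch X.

24.5

Sorted (ascending): 27, 65, 65, 65, 69, 87, 87, 91, 94
The 3 values of 65 occupy positions 2–4 → average rank 3.
The 2 values of 87 occupy positions 6–7 → average rank (6+7)/2 = 6.5.
Batch X values → pooled ranks: 65→3, 94→9, 87→6.5, 27→1, 69→5
Rank sum = 3 + 9 + 6.5 + 1 + 5 = 24.5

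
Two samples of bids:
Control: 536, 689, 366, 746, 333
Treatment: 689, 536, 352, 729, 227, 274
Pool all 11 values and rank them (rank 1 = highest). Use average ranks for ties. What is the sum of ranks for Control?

26

Sorted (descending): 746, 729, 689, 689, 536, 536, 366, 352, 333, 274, 227
The 2 values of 689 occupy positions 3–4 → average rank (3+4)/2 = 3.5.
The 2 values of 536 occupy positions 5–6 → average rank (5+6)/2 = 5.5.
Control values → pooled ranks: 536→5.5, 689→3.5, 366→7, 746→1, 333→9
Rank sum = 5.5 + 3.5 + 7 + 1 + 9 = 26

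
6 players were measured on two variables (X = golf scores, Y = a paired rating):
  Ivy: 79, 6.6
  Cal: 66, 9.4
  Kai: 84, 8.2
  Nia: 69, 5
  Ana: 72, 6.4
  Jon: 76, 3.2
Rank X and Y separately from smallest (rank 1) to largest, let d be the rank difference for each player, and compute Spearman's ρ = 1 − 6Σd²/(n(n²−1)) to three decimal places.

Ranks of variable 1: 5, 1, 6, 2, 3, 4
Ranks of variable 2: 4, 6, 5, 2, 3, 1
d = r₁ − r₂: 1, -5, 1, 0, 0, 3
d²: 1, 25, 1, 0, 0, 9; Σd² = 36
ρ = 1 − 6·36/(6·35) = 1 − 216/210 = -0.029

-0.029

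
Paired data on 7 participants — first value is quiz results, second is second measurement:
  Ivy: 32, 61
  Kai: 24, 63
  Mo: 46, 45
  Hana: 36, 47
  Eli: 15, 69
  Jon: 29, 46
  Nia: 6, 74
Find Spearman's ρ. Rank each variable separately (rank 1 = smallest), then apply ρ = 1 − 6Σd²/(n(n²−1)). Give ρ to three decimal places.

-0.893

Ranks of variable 1: 5, 3, 7, 6, 2, 4, 1
Ranks of variable 2: 4, 5, 1, 3, 6, 2, 7
d = r₁ − r₂: 1, -2, 6, 3, -4, 2, -6
d²: 1, 4, 36, 9, 16, 4, 36; Σd² = 106
ρ = 1 − 6·106/(7·48) = 1 − 636/336 = -0.893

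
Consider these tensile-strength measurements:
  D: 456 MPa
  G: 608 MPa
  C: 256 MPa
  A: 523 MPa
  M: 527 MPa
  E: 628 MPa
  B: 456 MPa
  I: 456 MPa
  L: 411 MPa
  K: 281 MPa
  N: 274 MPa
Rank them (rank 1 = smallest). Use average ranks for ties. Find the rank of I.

Sorted (ascending): 256, 274, 281, 411, 456, 456, 456, 523, 527, 608, 628
The 3 values of 456 occupy positions 5–7 → average rank 6.
I has value 456 MPa → rank 6.

6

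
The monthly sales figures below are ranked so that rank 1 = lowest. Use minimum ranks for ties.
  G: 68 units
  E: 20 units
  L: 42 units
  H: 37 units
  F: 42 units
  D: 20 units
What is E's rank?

1

Sorted (ascending): 20, 20, 37, 42, 42, 68
The 2 values of 20 occupy positions 1–2 → each gets rank 1.
The 2 values of 42 occupy positions 4–5 → each gets rank 4.
E has value 20 units → rank 1.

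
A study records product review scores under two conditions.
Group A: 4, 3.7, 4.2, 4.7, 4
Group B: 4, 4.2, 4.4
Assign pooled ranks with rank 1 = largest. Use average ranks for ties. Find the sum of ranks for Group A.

Sorted (descending): 4.7, 4.4, 4.2, 4.2, 4, 4, 4, 3.7
The 2 values of 4.2 occupy positions 3–4 → average rank (3+4)/2 = 3.5.
The 3 values of 4 occupy positions 5–7 → average rank 6.
Group A values → pooled ranks: 4→6, 3.7→8, 4.2→3.5, 4.7→1, 4→6
Rank sum = 6 + 8 + 3.5 + 1 + 6 = 24.5

24.5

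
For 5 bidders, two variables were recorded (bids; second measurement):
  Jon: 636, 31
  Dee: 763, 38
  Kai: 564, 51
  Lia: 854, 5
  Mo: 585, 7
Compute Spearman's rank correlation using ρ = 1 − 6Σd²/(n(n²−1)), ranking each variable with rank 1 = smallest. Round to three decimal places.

Ranks of variable 1: 3, 4, 1, 5, 2
Ranks of variable 2: 3, 4, 5, 1, 2
d = r₁ − r₂: 0, 0, -4, 4, 0
d²: 0, 0, 16, 16, 0; Σd² = 32
ρ = 1 − 6·32/(5·24) = 1 − 192/120 = -0.600

-0.600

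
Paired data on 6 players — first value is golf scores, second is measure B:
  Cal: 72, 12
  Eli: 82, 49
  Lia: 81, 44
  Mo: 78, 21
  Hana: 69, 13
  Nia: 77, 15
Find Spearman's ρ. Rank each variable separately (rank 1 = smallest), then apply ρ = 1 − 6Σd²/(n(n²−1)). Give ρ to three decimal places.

0.943

Ranks of variable 1: 2, 6, 5, 4, 1, 3
Ranks of variable 2: 1, 6, 5, 4, 2, 3
d = r₁ − r₂: 1, 0, 0, 0, -1, 0
d²: 1, 0, 0, 0, 1, 0; Σd² = 2
ρ = 1 − 6·2/(6·35) = 1 − 12/210 = 0.943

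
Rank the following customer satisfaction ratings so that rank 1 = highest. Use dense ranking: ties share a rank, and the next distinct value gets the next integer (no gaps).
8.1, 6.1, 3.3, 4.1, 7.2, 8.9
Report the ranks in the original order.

2, 4, 6, 5, 3, 1

Sorted (descending): 8.9, 8.1, 7.2, 6.1, 4.1, 3.3
No ties — each value takes its position as its rank.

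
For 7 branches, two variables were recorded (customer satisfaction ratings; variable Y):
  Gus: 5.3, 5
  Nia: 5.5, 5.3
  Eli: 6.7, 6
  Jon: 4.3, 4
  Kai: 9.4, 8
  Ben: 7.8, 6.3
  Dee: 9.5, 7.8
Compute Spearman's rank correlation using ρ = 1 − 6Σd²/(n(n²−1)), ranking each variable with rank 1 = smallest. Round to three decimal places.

0.964

Ranks of variable 1: 2, 3, 4, 1, 6, 5, 7
Ranks of variable 2: 2, 3, 4, 1, 7, 5, 6
d = r₁ − r₂: 0, 0, 0, 0, -1, 0, 1
d²: 0, 0, 0, 0, 1, 0, 1; Σd² = 2
ρ = 1 − 6·2/(7·48) = 1 − 12/336 = 0.964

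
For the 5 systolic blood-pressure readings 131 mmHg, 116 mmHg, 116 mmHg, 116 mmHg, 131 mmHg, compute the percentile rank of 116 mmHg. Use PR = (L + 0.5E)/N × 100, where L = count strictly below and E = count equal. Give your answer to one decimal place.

N = 5.
Strictly below 116: 0. Equal to 116: 3.
PR = (0 + 0.5·3)/5 × 100 = 30.0

30.0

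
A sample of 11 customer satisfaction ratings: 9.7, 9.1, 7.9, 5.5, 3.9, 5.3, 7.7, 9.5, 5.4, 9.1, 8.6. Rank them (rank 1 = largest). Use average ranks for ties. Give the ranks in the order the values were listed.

Sorted (descending): 9.7, 9.5, 9.1, 9.1, 8.6, 7.9, 7.7, 5.5, 5.4, 5.3, 3.9
The 2 values of 9.1 occupy positions 3–4 → average rank (3+4)/2 = 3.5.

1, 3.5, 6, 8, 11, 10, 7, 2, 9, 3.5, 5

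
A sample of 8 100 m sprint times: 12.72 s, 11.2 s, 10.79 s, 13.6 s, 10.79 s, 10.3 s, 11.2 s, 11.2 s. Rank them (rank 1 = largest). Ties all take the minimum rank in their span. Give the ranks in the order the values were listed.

2, 3, 6, 1, 6, 8, 3, 3

Sorted (descending): 13.6, 12.72, 11.2, 11.2, 11.2, 10.79, 10.79, 10.3
The 3 values of 11.2 occupy positions 3–5 → each gets rank 3.
The 2 values of 10.79 occupy positions 6–7 → each gets rank 6.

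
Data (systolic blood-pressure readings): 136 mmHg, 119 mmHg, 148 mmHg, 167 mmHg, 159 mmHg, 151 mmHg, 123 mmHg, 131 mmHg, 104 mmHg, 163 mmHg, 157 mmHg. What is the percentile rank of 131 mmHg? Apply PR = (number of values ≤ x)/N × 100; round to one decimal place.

N = 11.
Strictly below 131: 3. Equal to 131: 1.
PR = 4/11 × 100 = 36.4

36.4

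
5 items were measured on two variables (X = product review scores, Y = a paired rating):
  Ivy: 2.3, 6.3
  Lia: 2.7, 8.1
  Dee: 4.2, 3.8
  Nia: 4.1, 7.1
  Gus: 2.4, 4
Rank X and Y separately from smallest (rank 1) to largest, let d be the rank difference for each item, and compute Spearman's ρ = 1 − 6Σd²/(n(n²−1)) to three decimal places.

Ranks of variable 1: 1, 3, 5, 4, 2
Ranks of variable 2: 3, 5, 1, 4, 2
d = r₁ − r₂: -2, -2, 4, 0, 0
d²: 4, 4, 16, 0, 0; Σd² = 24
ρ = 1 − 6·24/(5·24) = 1 − 144/120 = -0.200

-0.200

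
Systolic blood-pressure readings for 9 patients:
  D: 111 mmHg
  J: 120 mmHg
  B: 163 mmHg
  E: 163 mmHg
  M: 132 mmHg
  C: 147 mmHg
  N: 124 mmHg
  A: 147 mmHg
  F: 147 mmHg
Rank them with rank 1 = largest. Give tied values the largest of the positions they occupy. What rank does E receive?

2

Sorted (descending): 163, 163, 147, 147, 147, 132, 124, 120, 111
The 2 values of 163 occupy positions 1–2 → each gets rank 2.
The 3 values of 147 occupy positions 3–5 → each gets rank 5.
E has value 163 mmHg → rank 2.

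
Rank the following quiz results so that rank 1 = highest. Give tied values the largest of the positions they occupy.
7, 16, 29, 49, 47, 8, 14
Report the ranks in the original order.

Sorted (descending): 49, 47, 29, 16, 14, 8, 7
No ties — each value takes its position as its rank.

7, 4, 3, 1, 2, 6, 5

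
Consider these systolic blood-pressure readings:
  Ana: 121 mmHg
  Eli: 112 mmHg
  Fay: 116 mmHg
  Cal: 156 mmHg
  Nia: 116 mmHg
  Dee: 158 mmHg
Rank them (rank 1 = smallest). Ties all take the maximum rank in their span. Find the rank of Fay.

3

Sorted (ascending): 112, 116, 116, 121, 156, 158
The 2 values of 116 occupy positions 2–3 → each gets rank 3.
Fay has value 116 mmHg → rank 3.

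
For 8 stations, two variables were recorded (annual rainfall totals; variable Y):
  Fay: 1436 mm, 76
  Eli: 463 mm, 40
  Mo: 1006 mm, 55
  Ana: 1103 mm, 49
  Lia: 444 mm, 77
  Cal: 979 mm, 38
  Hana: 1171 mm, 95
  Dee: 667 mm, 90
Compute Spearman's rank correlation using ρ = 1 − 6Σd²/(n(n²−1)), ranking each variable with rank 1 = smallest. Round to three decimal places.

Ranks of variable 1: 8, 2, 5, 6, 1, 4, 7, 3
Ranks of variable 2: 5, 2, 4, 3, 6, 1, 8, 7
d = r₁ − r₂: 3, 0, 1, 3, -5, 3, -1, -4
d²: 9, 0, 1, 9, 25, 9, 1, 16; Σd² = 70
ρ = 1 − 6·70/(8·63) = 1 − 420/504 = 0.167

0.167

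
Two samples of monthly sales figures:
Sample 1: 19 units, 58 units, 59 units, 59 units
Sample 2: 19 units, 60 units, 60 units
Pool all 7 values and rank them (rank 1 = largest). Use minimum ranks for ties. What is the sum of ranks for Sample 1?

17

Sorted (descending): 60, 60, 59, 59, 58, 19, 19
The 2 values of 60 occupy positions 1–2 → each gets rank 1.
The 2 values of 59 occupy positions 3–4 → each gets rank 3.
The 2 values of 19 occupy positions 6–7 → each gets rank 6.
Sample 1 values → pooled ranks: 19→6, 58→5, 59→3, 59→3
Rank sum = 6 + 5 + 3 + 3 = 17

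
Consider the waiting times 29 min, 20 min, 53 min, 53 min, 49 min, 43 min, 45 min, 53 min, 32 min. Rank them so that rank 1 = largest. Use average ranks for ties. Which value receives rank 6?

Sorted (descending): 53, 53, 53, 49, 45, 43, 32, 29, 20
The 3 values of 53 occupy positions 1–3 → average rank 2.
Rank 6 → value 43.

43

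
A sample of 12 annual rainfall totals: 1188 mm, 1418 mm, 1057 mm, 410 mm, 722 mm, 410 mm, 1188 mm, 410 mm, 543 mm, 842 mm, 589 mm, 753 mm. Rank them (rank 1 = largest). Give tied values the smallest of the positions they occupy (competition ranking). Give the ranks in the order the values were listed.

Sorted (descending): 1418, 1188, 1188, 1057, 842, 753, 722, 589, 543, 410, 410, 410
The 2 values of 1188 occupy positions 2–3 → each gets rank 2.
The 3 values of 410 occupy positions 10–12 → each gets rank 10.

2, 1, 4, 10, 7, 10, 2, 10, 9, 5, 8, 6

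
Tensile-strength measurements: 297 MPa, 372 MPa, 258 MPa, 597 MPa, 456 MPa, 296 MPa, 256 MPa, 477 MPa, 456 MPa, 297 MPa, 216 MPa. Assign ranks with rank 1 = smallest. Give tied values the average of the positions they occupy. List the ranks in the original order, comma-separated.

5.5, 7, 3, 11, 8.5, 4, 2, 10, 8.5, 5.5, 1

Sorted (ascending): 216, 256, 258, 296, 297, 297, 372, 456, 456, 477, 597
The 2 values of 297 occupy positions 5–6 → average rank (5+6)/2 = 5.5.
The 2 values of 456 occupy positions 8–9 → average rank (8+9)/2 = 8.5.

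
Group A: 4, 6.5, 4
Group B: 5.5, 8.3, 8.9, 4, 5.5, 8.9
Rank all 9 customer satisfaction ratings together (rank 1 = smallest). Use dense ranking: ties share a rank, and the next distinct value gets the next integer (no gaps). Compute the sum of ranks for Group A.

5

Sorted (ascending): 4, 4, 4, 5.5, 5.5, 6.5, 8.3, 8.9, 8.9
The 3 values of 4 share dense rank 1.
The 2 values of 5.5 share dense rank 2.
The 2 values of 8.9 share dense rank 5.
Remaining distinct values take the next consecutive integers.
Group A values → pooled ranks: 4→1, 6.5→3, 4→1
Rank sum = 1 + 3 + 1 = 5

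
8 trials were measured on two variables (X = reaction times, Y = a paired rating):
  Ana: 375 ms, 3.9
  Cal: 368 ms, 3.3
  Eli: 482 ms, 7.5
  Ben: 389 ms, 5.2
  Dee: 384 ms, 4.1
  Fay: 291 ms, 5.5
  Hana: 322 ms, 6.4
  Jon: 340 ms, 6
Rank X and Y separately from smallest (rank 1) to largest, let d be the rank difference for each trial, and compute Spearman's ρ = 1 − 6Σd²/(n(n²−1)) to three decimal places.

-0.024

Ranks of variable 1: 5, 4, 8, 7, 6, 1, 2, 3
Ranks of variable 2: 2, 1, 8, 4, 3, 5, 7, 6
d = r₁ − r₂: 3, 3, 0, 3, 3, -4, -5, -3
d²: 9, 9, 0, 9, 9, 16, 25, 9; Σd² = 86
ρ = 1 − 6·86/(8·63) = 1 − 516/504 = -0.024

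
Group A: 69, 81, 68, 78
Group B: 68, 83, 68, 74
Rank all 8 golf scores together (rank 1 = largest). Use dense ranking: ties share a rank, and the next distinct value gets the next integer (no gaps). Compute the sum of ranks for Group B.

17

Sorted (descending): 83, 81, 78, 74, 69, 68, 68, 68
The 3 values of 68 share dense rank 6.
Remaining distinct values take the next consecutive integers.
Group B values → pooled ranks: 68→6, 83→1, 68→6, 74→4
Rank sum = 6 + 1 + 6 + 4 = 17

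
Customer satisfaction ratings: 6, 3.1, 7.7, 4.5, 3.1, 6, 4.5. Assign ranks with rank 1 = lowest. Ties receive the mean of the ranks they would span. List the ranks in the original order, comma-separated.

5.5, 1.5, 7, 3.5, 1.5, 5.5, 3.5

Sorted (ascending): 3.1, 3.1, 4.5, 4.5, 6, 6, 7.7
The 2 values of 3.1 occupy positions 1–2 → average rank (1+2)/2 = 1.5.
The 2 values of 4.5 occupy positions 3–4 → average rank (3+4)/2 = 3.5.
The 2 values of 6 occupy positions 5–6 → average rank (5+6)/2 = 5.5.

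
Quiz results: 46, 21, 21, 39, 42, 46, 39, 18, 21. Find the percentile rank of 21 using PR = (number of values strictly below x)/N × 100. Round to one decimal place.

11.1

N = 9.
Strictly below 21: 1. Equal to 21: 3.
PR = 1/9 × 100 = 11.1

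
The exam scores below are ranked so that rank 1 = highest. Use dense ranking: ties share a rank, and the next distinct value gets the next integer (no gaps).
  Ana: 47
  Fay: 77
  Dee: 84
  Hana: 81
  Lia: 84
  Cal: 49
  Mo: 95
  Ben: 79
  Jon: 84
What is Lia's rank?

2

Sorted (descending): 95, 84, 84, 84, 81, 79, 77, 49, 47
The 3 values of 84 share dense rank 2.
Remaining distinct values take the next consecutive integers.
Lia has value 84 → rank 2.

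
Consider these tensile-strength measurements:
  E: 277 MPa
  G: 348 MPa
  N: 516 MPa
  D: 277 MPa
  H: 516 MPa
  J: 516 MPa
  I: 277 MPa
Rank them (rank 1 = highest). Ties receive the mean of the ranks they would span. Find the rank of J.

Sorted (descending): 516, 516, 516, 348, 277, 277, 277
The 3 values of 516 occupy positions 1–3 → average rank 2.
The 3 values of 277 occupy positions 5–7 → average rank 6.
J has value 516 MPa → rank 2.

2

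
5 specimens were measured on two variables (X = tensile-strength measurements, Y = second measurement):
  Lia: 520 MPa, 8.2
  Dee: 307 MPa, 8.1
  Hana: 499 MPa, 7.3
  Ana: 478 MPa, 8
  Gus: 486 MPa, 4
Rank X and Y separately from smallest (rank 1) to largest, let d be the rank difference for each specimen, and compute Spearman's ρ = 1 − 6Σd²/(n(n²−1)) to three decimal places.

Ranks of variable 1: 5, 1, 4, 2, 3
Ranks of variable 2: 5, 4, 2, 3, 1
d = r₁ − r₂: 0, -3, 2, -1, 2
d²: 0, 9, 4, 1, 4; Σd² = 18
ρ = 1 − 6·18/(5·24) = 1 − 108/120 = 0.100

0.100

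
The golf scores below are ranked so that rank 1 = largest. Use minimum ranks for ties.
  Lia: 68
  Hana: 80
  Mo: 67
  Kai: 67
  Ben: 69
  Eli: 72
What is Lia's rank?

4

Sorted (descending): 80, 72, 69, 68, 67, 67
The 2 values of 67 occupy positions 5–6 → each gets rank 5.
Lia has value 68 → rank 4.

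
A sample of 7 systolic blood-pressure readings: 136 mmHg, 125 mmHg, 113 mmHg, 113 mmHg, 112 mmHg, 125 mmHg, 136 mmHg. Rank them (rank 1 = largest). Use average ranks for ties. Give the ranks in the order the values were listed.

1.5, 3.5, 5.5, 5.5, 7, 3.5, 1.5

Sorted (descending): 136, 136, 125, 125, 113, 113, 112
The 2 values of 136 occupy positions 1–2 → average rank (1+2)/2 = 1.5.
The 2 values of 125 occupy positions 3–4 → average rank (3+4)/2 = 3.5.
The 2 values of 113 occupy positions 5–6 → average rank (5+6)/2 = 5.5.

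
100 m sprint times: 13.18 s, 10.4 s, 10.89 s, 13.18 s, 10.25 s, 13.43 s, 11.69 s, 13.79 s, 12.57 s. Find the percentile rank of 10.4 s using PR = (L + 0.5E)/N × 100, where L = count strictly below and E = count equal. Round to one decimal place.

16.7

N = 9.
Strictly below 10.4: 1. Equal to 10.4: 1.
PR = (1 + 0.5·1)/9 × 100 = 16.7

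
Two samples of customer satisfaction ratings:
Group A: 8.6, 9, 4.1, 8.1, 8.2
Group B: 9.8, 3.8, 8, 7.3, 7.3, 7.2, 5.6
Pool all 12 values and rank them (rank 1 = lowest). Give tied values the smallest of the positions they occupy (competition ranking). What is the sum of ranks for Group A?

Sorted (ascending): 3.8, 4.1, 5.6, 7.2, 7.3, 7.3, 8, 8.1, 8.2, 8.6, 9, 9.8
The 2 values of 7.3 occupy positions 5–6 → each gets rank 5.
Group A values → pooled ranks: 8.6→10, 9→11, 4.1→2, 8.1→8, 8.2→9
Rank sum = 10 + 11 + 2 + 8 + 9 = 40

40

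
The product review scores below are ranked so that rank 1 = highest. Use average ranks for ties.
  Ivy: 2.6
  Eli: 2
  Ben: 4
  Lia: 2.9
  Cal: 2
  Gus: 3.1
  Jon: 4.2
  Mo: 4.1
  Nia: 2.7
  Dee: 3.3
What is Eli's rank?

9.5

Sorted (descending): 4.2, 4.1, 4, 3.3, 3.1, 2.9, 2.7, 2.6, 2, 2
The 2 values of 2 occupy positions 9–10 → average rank (9+10)/2 = 9.5.
Eli has value 2 → rank 9.5.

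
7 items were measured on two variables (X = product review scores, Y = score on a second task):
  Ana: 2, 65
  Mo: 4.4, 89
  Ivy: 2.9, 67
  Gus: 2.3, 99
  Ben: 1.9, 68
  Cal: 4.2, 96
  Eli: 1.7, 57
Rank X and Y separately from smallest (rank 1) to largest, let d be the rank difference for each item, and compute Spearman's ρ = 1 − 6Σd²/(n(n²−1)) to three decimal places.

0.607

Ranks of variable 1: 3, 7, 5, 4, 2, 6, 1
Ranks of variable 2: 2, 5, 3, 7, 4, 6, 1
d = r₁ − r₂: 1, 2, 2, -3, -2, 0, 0
d²: 1, 4, 4, 9, 4, 0, 0; Σd² = 22
ρ = 1 − 6·22/(7·48) = 1 − 132/336 = 0.607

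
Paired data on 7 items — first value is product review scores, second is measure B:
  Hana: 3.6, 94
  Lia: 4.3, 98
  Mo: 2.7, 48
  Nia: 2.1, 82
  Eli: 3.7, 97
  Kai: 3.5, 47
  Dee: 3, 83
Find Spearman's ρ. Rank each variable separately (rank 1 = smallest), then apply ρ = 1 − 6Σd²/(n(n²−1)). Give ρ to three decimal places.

Ranks of variable 1: 5, 7, 2, 1, 6, 4, 3
Ranks of variable 2: 5, 7, 2, 3, 6, 1, 4
d = r₁ − r₂: 0, 0, 0, -2, 0, 3, -1
d²: 0, 0, 0, 4, 0, 9, 1; Σd² = 14
ρ = 1 − 6·14/(7·48) = 1 − 84/336 = 0.750

0.750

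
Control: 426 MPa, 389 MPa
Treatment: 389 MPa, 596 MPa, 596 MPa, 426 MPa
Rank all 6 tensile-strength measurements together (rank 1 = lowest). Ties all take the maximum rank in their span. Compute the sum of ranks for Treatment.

Sorted (ascending): 389, 389, 426, 426, 596, 596
The 2 values of 389 occupy positions 1–2 → each gets rank 2.
The 2 values of 426 occupy positions 3–4 → each gets rank 4.
The 2 values of 596 occupy positions 5–6 → each gets rank 6.
Treatment values → pooled ranks: 389→2, 596→6, 596→6, 426→4
Rank sum = 2 + 6 + 6 + 4 = 18

18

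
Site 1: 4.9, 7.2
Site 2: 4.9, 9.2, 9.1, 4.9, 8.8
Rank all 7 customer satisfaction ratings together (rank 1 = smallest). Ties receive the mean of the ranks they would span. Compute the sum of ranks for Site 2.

22

Sorted (ascending): 4.9, 4.9, 4.9, 7.2, 8.8, 9.1, 9.2
The 3 values of 4.9 occupy positions 1–3 → average rank 2.
Site 2 values → pooled ranks: 4.9→2, 9.2→7, 9.1→6, 4.9→2, 8.8→5
Rank sum = 2 + 7 + 6 + 2 + 5 = 22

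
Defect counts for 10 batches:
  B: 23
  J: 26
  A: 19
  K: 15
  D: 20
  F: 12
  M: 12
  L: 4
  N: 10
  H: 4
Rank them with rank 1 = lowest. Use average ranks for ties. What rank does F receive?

4.5

Sorted (ascending): 4, 4, 10, 12, 12, 15, 19, 20, 23, 26
The 2 values of 4 occupy positions 1–2 → average rank (1+2)/2 = 1.5.
The 2 values of 12 occupy positions 4–5 → average rank (4+5)/2 = 4.5.
F has value 12 → rank 4.5.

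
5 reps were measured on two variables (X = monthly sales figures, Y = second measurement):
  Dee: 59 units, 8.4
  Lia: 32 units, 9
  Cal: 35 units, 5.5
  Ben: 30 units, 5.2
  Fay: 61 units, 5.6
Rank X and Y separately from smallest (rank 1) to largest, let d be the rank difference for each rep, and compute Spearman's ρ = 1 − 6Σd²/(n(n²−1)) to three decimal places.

Ranks of variable 1: 4, 2, 3, 1, 5
Ranks of variable 2: 4, 5, 2, 1, 3
d = r₁ − r₂: 0, -3, 1, 0, 2
d²: 0, 9, 1, 0, 4; Σd² = 14
ρ = 1 − 6·14/(5·24) = 1 − 84/120 = 0.300

0.300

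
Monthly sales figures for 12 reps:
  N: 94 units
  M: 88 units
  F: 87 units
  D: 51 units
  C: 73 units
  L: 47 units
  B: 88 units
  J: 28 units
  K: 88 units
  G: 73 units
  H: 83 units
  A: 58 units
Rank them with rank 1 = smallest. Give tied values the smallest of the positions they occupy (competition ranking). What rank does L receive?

Sorted (ascending): 28, 47, 51, 58, 73, 73, 83, 87, 88, 88, 88, 94
The 2 values of 73 occupy positions 5–6 → each gets rank 5.
The 3 values of 88 occupy positions 9–11 → each gets rank 9.
L has value 47 units → rank 2.

2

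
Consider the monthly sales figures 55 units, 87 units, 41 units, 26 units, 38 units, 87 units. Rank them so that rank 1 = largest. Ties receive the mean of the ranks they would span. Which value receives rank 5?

38

Sorted (descending): 87, 87, 55, 41, 38, 26
The 2 values of 87 occupy positions 1–2 → average rank (1+2)/2 = 1.5.
Rank 5 → value 38.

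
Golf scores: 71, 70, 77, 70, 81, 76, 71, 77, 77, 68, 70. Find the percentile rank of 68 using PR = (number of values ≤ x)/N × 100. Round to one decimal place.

9.1

N = 11.
Strictly below 68: 0. Equal to 68: 1.
PR = 1/11 × 100 = 9.1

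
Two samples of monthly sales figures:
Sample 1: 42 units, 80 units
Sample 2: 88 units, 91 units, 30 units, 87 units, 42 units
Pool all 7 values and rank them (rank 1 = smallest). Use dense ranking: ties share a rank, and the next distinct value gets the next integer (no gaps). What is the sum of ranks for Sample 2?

18

Sorted (ascending): 30, 42, 42, 80, 87, 88, 91
The 2 values of 42 share dense rank 2.
Remaining distinct values take the next consecutive integers.
Sample 2 values → pooled ranks: 88→5, 91→6, 30→1, 87→4, 42→2
Rank sum = 5 + 6 + 1 + 4 + 2 = 18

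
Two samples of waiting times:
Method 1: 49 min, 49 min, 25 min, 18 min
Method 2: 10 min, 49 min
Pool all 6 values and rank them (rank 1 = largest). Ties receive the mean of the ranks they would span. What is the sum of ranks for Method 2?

8

Sorted (descending): 49, 49, 49, 25, 18, 10
The 3 values of 49 occupy positions 1–3 → average rank 2.
Method 2 values → pooled ranks: 10→6, 49→2
Rank sum = 6 + 2 = 8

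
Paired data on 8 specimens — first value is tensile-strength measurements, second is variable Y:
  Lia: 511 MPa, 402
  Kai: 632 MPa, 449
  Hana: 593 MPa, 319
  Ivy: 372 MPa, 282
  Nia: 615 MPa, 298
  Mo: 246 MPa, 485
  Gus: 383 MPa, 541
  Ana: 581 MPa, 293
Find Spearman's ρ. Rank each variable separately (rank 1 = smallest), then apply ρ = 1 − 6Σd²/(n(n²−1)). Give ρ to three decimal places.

Ranks of variable 1: 4, 8, 6, 2, 7, 1, 3, 5
Ranks of variable 2: 5, 6, 4, 1, 3, 7, 8, 2
d = r₁ − r₂: -1, 2, 2, 1, 4, -6, -5, 3
d²: 1, 4, 4, 1, 16, 36, 25, 9; Σd² = 96
ρ = 1 − 6·96/(8·63) = 1 − 576/504 = -0.143

-0.143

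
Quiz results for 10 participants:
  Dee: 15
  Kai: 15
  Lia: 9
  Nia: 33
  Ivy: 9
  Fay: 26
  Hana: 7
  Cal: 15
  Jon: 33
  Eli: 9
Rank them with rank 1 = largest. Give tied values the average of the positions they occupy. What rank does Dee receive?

5

Sorted (descending): 33, 33, 26, 15, 15, 15, 9, 9, 9, 7
The 2 values of 33 occupy positions 1–2 → average rank (1+2)/2 = 1.5.
The 3 values of 15 occupy positions 4–6 → average rank 5.
The 3 values of 9 occupy positions 7–9 → average rank 8.
Dee has value 15 → rank 5.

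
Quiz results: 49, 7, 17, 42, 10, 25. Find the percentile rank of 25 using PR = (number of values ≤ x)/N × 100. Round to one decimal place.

N = 6.
Strictly below 25: 3. Equal to 25: 1.
PR = 4/6 × 100 = 66.7

66.7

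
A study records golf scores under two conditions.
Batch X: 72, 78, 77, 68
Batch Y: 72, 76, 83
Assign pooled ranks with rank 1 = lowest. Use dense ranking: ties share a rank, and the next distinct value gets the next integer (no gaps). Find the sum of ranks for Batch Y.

11

Sorted (ascending): 68, 72, 72, 76, 77, 78, 83
The 2 values of 72 share dense rank 2.
Remaining distinct values take the next consecutive integers.
Batch Y values → pooled ranks: 72→2, 76→3, 83→6
Rank sum = 2 + 3 + 6 = 11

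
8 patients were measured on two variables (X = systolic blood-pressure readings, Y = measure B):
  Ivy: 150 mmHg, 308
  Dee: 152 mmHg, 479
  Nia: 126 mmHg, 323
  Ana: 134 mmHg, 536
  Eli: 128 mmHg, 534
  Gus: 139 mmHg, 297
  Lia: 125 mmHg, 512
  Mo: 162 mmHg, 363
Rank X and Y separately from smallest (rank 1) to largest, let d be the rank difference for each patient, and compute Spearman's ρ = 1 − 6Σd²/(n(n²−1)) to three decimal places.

Ranks of variable 1: 6, 7, 2, 4, 3, 5, 1, 8
Ranks of variable 2: 2, 5, 3, 8, 7, 1, 6, 4
d = r₁ − r₂: 4, 2, -1, -4, -4, 4, -5, 4
d²: 16, 4, 1, 16, 16, 16, 25, 16; Σd² = 110
ρ = 1 − 6·110/(8·63) = 1 − 660/504 = -0.310

-0.310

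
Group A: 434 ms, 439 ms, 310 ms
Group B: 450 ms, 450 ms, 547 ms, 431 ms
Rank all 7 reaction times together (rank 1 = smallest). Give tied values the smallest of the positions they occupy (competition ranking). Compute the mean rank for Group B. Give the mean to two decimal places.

Sorted (ascending): 310, 431, 434, 439, 450, 450, 547
The 2 values of 450 occupy positions 5–6 → each gets rank 5.
Group B values → pooled ranks: 450→5, 450→5, 547→7, 431→2
Mean rank = (5 + 5 + 7 + 2) / 4 = 4.75

4.75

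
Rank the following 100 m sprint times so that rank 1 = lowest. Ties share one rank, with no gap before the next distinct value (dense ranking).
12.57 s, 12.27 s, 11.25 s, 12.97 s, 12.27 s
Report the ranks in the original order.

3, 2, 1, 4, 2

Sorted (ascending): 11.25, 12.27, 12.27, 12.57, 12.97
The 2 values of 12.27 share dense rank 2.
Remaining distinct values take the next consecutive integers.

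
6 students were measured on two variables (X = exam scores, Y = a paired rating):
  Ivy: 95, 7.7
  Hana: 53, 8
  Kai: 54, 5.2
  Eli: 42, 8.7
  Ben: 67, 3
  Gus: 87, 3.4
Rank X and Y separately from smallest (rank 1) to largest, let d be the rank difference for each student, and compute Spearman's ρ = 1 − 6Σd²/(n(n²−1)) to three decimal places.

-0.600

Ranks of variable 1: 6, 2, 3, 1, 4, 5
Ranks of variable 2: 4, 5, 3, 6, 1, 2
d = r₁ − r₂: 2, -3, 0, -5, 3, 3
d²: 4, 9, 0, 25, 9, 9; Σd² = 56
ρ = 1 − 6·56/(6·35) = 1 − 336/210 = -0.600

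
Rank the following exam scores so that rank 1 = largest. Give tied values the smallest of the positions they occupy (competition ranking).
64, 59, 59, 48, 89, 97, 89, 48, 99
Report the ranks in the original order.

5, 6, 6, 8, 3, 2, 3, 8, 1

Sorted (descending): 99, 97, 89, 89, 64, 59, 59, 48, 48
The 2 values of 89 occupy positions 3–4 → each gets rank 3.
The 2 values of 59 occupy positions 6–7 → each gets rank 6.
The 2 values of 48 occupy positions 8–9 → each gets rank 8.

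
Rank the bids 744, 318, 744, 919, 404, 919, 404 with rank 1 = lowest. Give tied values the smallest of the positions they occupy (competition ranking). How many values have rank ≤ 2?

3

Sorted (ascending): 318, 404, 404, 744, 744, 919, 919
The 2 values of 404 occupy positions 2–3 → each gets rank 2.
The 2 values of 744 occupy positions 4–5 → each gets rank 4.
The 2 values of 919 occupy positions 6–7 → each gets rank 6.
Ranks ≤ 2: {1, 2, 2} → 3 values.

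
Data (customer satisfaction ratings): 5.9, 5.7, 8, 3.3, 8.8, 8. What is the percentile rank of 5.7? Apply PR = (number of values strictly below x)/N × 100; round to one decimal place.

N = 6.
Strictly below 5.7: 1. Equal to 5.7: 1.
PR = 1/6 × 100 = 16.7

16.7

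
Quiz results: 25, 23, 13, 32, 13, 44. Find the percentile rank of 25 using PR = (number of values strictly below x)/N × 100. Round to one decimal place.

N = 6.
Strictly below 25: 3. Equal to 25: 1.
PR = 3/6 × 100 = 50.0

50.0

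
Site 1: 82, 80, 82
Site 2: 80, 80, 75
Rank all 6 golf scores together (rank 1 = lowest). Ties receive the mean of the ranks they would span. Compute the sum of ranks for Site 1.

Sorted (ascending): 75, 80, 80, 80, 82, 82
The 3 values of 80 occupy positions 2–4 → average rank 3.
The 2 values of 82 occupy positions 5–6 → average rank (5+6)/2 = 5.5.
Site 1 values → pooled ranks: 82→5.5, 80→3, 82→5.5
Rank sum = 5.5 + 3 + 5.5 = 14

14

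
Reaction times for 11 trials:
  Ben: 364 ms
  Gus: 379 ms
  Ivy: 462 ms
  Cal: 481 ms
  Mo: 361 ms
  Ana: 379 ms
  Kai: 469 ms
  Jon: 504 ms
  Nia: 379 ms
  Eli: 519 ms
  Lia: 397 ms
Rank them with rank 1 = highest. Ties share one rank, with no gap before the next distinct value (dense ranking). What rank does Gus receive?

Sorted (descending): 519, 504, 481, 469, 462, 397, 379, 379, 379, 364, 361
The 3 values of 379 share dense rank 7.
Remaining distinct values take the next consecutive integers.
Gus has value 379 ms → rank 7.

7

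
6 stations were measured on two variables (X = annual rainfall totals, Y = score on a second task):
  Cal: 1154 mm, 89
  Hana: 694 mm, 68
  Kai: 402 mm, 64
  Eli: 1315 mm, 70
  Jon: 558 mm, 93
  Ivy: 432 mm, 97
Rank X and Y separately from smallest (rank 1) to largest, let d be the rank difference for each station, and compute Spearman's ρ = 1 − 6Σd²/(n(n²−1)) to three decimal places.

0.029

Ranks of variable 1: 5, 4, 1, 6, 3, 2
Ranks of variable 2: 4, 2, 1, 3, 5, 6
d = r₁ − r₂: 1, 2, 0, 3, -2, -4
d²: 1, 4, 0, 9, 4, 16; Σd² = 34
ρ = 1 − 6·34/(6·35) = 1 − 204/210 = 0.029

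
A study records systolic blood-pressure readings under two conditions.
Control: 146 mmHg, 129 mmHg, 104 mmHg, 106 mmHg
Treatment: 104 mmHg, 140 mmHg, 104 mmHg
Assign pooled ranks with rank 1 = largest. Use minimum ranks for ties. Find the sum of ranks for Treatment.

12

Sorted (descending): 146, 140, 129, 106, 104, 104, 104
The 3 values of 104 occupy positions 5–7 → each gets rank 5.
Treatment values → pooled ranks: 104→5, 140→2, 104→5
Rank sum = 5 + 2 + 5 = 12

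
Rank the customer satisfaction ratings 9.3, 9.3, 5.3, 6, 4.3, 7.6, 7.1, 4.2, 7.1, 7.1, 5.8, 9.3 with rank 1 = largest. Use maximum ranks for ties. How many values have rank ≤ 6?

4

Sorted (descending): 9.3, 9.3, 9.3, 7.6, 7.1, 7.1, 7.1, 6, 5.8, 5.3, 4.3, 4.2
The 3 values of 9.3 occupy positions 1–3 → each gets rank 3.
The 3 values of 7.1 occupy positions 5–7 → each gets rank 7.
Ranks ≤ 6: {3, 3, 3, 4} → 4 values.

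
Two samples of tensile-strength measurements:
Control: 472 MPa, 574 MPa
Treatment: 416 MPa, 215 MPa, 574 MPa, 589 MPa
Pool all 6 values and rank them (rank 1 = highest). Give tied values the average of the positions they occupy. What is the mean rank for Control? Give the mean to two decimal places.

3.25

Sorted (descending): 589, 574, 574, 472, 416, 215
The 2 values of 574 occupy positions 2–3 → average rank (2+3)/2 = 2.5.
Control values → pooled ranks: 472→4, 574→2.5
Mean rank = (4 + 2.5) / 2 = 3.25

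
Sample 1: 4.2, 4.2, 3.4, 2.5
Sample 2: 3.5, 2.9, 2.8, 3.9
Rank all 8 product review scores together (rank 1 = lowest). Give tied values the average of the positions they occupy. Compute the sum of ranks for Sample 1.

Sorted (ascending): 2.5, 2.8, 2.9, 3.4, 3.5, 3.9, 4.2, 4.2
The 2 values of 4.2 occupy positions 7–8 → average rank (7+8)/2 = 7.5.
Sample 1 values → pooled ranks: 4.2→7.5, 4.2→7.5, 3.4→4, 2.5→1
Rank sum = 7.5 + 7.5 + 4 + 1 = 20

20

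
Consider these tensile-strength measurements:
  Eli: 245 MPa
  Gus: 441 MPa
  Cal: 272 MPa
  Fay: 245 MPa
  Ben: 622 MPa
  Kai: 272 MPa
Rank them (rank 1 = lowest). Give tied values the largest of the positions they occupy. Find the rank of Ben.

6

Sorted (ascending): 245, 245, 272, 272, 441, 622
The 2 values of 245 occupy positions 1–2 → each gets rank 2.
The 2 values of 272 occupy positions 3–4 → each gets rank 4.
Ben has value 622 MPa → rank 6.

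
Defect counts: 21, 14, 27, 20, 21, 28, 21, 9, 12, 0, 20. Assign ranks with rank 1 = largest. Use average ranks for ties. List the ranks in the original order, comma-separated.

4, 8, 2, 6.5, 4, 1, 4, 10, 9, 11, 6.5

Sorted (descending): 28, 27, 21, 21, 21, 20, 20, 14, 12, 9, 0
The 3 values of 21 occupy positions 3–5 → average rank 4.
The 2 values of 20 occupy positions 6–7 → average rank (6+7)/2 = 6.5.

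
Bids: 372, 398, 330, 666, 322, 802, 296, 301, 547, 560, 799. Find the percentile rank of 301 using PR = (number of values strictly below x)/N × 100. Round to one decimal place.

N = 11.
Strictly below 301: 1. Equal to 301: 1.
PR = 1/11 × 100 = 9.1

9.1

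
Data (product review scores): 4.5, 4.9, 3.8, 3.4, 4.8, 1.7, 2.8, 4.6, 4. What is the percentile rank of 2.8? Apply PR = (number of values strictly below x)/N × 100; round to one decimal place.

11.1

N = 9.
Strictly below 2.8: 1. Equal to 2.8: 1.
PR = 1/9 × 100 = 11.1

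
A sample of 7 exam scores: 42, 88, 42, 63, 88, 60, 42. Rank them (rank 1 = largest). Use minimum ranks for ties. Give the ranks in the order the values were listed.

Sorted (descending): 88, 88, 63, 60, 42, 42, 42
The 2 values of 88 occupy positions 1–2 → each gets rank 1.
The 3 values of 42 occupy positions 5–7 → each gets rank 5.

5, 1, 5, 3, 1, 4, 5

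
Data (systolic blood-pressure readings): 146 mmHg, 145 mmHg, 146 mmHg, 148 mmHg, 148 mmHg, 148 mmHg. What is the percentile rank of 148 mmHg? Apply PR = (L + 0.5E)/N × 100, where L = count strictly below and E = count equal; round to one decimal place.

75.0

N = 6.
Strictly below 148: 3. Equal to 148: 3.
PR = (3 + 0.5·3)/6 × 100 = 75.0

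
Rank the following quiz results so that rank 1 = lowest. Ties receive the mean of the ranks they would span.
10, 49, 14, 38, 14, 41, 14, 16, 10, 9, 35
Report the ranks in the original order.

2.5, 11, 5, 9, 5, 10, 5, 7, 2.5, 1, 8

Sorted (ascending): 9, 10, 10, 14, 14, 14, 16, 35, 38, 41, 49
The 2 values of 10 occupy positions 2–3 → average rank (2+3)/2 = 2.5.
The 3 values of 14 occupy positions 4–6 → average rank 5.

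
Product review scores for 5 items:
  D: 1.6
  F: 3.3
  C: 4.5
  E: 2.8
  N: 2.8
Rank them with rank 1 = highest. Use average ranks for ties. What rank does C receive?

1

Sorted (descending): 4.5, 3.3, 2.8, 2.8, 1.6
The 2 values of 2.8 occupy positions 3–4 → average rank (3+4)/2 = 3.5.
C has value 4.5 → rank 1.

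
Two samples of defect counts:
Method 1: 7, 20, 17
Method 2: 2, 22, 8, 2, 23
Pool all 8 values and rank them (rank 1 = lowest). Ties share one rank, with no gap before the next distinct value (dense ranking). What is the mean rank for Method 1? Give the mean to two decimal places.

Sorted (ascending): 2, 2, 7, 8, 17, 20, 22, 23
The 2 values of 2 share dense rank 1.
Remaining distinct values take the next consecutive integers.
Method 1 values → pooled ranks: 7→2, 20→5, 17→4
Mean rank = (2 + 5 + 4) / 3 = 3.67

3.67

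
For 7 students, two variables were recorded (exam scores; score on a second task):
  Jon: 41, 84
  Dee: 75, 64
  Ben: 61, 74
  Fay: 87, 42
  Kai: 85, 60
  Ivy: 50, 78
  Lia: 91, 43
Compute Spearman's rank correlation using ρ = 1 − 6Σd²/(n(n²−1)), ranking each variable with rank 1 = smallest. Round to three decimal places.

Ranks of variable 1: 1, 4, 3, 6, 5, 2, 7
Ranks of variable 2: 7, 4, 5, 1, 3, 6, 2
d = r₁ − r₂: -6, 0, -2, 5, 2, -4, 5
d²: 36, 0, 4, 25, 4, 16, 25; Σd² = 110
ρ = 1 − 6·110/(7·48) = 1 − 660/336 = -0.964

-0.964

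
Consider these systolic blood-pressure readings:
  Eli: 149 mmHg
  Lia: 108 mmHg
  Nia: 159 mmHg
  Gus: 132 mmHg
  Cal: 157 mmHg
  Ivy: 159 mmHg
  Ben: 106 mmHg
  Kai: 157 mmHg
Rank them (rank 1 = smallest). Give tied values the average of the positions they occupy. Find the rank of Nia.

Sorted (ascending): 106, 108, 132, 149, 157, 157, 159, 159
The 2 values of 157 occupy positions 5–6 → average rank (5+6)/2 = 5.5.
The 2 values of 159 occupy positions 7–8 → average rank (7+8)/2 = 7.5.
Nia has value 159 mmHg → rank 7.5.

7.5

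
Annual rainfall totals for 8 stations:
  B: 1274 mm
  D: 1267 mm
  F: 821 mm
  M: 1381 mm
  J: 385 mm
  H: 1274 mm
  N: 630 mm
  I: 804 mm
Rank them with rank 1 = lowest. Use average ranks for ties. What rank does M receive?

Sorted (ascending): 385, 630, 804, 821, 1267, 1274, 1274, 1381
The 2 values of 1274 occupy positions 6–7 → average rank (6+7)/2 = 6.5.
M has value 1381 mm → rank 8.

8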